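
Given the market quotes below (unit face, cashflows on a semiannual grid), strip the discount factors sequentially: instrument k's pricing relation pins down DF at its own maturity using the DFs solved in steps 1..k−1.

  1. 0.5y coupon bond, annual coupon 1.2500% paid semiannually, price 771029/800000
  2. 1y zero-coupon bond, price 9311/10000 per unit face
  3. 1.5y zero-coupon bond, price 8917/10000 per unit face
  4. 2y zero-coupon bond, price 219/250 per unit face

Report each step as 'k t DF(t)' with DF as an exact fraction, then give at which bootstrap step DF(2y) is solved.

1 1/2 4789/5000
2 1 9311/10000
3 3/2 8917/10000
4 2 219/250
DF(2y) is solved at step 4

step 1 [0.5y] bond c/2=1/160: DF=(771029/800000 − 1/160·(0))/(1+1/160) = 4789/5000 ≈ 0.957800
step 2 [1y] zero: DF = P = 9311/10000 ≈ 0.931100
step 3 [1.5y] zero: DF = P = 8917/10000 ≈ 0.891700
step 4 [2y] zero: DF = P = 219/250 ≈ 0.876000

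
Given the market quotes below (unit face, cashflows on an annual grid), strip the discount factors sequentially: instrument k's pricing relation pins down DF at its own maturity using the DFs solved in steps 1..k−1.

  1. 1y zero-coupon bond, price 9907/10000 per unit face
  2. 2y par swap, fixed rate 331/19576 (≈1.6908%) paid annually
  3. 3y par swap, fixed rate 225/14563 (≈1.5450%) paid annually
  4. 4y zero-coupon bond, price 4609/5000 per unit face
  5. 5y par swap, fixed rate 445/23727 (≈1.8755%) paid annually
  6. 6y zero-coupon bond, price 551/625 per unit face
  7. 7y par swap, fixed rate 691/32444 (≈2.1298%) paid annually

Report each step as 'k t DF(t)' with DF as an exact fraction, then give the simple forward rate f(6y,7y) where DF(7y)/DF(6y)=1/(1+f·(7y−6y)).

1 1 9907/10000
2 2 9669/10000
3 3 191/200
4 4 4609/5000
5 5 911/1000
6 6 551/625
7 7 4309/5000
f(6y,7y) = ((551/625)/(4309/5000) − 1)/(1) = 99/4309 ≈ 2.2975%

step 1 [1y] zero: DF = P = 9907/10000 ≈ 0.990700
step 2 [2y] swap r/1=331/19576: DF=(1 − 331/19576·(0.990700))/(1+331/19576) = 9669/10000 ≈ 0.966900
step 3 [3y] swap r/1=225/14563: DF=(1 − 225/14563·(0.990700+0.966900))/(1+225/14563) = 191/200 ≈ 0.955000
step 4 [4y] zero: DF = P = 4609/5000 ≈ 0.921800
step 5 [5y] swap r/1=445/23727: DF=(1 − 445/23727·(0.990700+0.966900+0.955000+0.921800))/(1+445/23727) = 911/1000 ≈ 0.911000
step 6 [6y] zero: DF = P = 551/625 ≈ 0.881600
step 7 [7y] swap r/1=691/32444: DF=(1 − 691/32444·(0.990700+0.966900+0.955000+0.921800+0.911000+0.881600))/(1+691/32444) = 4309/5000 ≈ 0.861800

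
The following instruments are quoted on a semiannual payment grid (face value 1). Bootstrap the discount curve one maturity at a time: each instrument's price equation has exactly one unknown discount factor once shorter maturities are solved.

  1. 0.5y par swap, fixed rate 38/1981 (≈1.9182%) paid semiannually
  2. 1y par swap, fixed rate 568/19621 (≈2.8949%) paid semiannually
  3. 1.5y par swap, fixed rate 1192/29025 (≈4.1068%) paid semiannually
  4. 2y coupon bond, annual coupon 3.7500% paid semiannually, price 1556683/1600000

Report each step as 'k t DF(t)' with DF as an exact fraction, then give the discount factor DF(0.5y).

step 1 [0.5y] swap r/2=19/1981: DF=(1 − 19/1981·(0))/(1+19/1981) = 1981/2000 ≈ 0.990500
step 2 [1y] swap r/2=284/19621: DF=(1 − 284/19621·(0.990500))/(1+284/19621) = 2429/2500 ≈ 0.971600
step 3 [1.5y] swap r/2=596/29025: DF=(1 − 596/29025·(0.990500+0.971600))/(1+596/29025) = 2351/2500 ≈ 0.940400
step 4 [2y] bond c/2=3/160: DF=(1556683/1600000 − 3/160·(0.990500+0.971600+0.940400))/(1+3/160) = 1127/1250 ≈ 0.901600

1 1/2 1981/2000
2 1 2429/2500
3 3/2 2351/2500
4 2 1127/1250
DF(0.5y) = 1981/2000 ≈ 0.990500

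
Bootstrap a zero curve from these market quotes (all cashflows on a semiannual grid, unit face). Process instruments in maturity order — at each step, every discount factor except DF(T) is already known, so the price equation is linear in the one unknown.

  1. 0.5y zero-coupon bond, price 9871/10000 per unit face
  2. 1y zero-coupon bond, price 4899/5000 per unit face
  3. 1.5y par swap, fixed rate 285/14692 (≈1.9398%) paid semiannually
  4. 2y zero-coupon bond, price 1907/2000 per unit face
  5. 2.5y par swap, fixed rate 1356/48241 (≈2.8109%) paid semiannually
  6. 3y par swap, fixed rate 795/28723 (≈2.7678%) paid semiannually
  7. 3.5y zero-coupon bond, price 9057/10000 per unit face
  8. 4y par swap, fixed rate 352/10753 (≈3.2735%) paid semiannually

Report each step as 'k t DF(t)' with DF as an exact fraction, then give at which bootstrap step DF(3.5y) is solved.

1 1/2 9871/10000
2 1 4899/5000
3 3/2 1943/2000
4 2 1907/2000
5 5/2 4661/5000
6 3 1841/2000
7 7/2 9057/10000
8 4 548/625
DF(3.5y) is solved at step 7

step 1 [0.5y] zero: DF = P = 9871/10000 ≈ 0.987100
step 2 [1y] zero: DF = P = 4899/5000 ≈ 0.979800
step 3 [1.5y] swap r/2=285/29384: DF=(1 − 285/29384·(0.987100+0.979800))/(1+285/29384) = 1943/2000 ≈ 0.971500
step 4 [2y] zero: DF = P = 1907/2000 ≈ 0.953500
step 5 [2.5y] swap r/2=678/48241: DF=(1 − 678/48241·(0.987100+0.979800+0.971500+0.953500))/(1+678/48241) = 4661/5000 ≈ 0.932200
step 6 [3y] swap r/2=795/57446: DF=(1 − 795/57446·(0.987100+0.979800+0.971500+0.953500+0.932200))/(1+795/57446) = 1841/2000 ≈ 0.920500
step 7 [3.5y] zero: DF = P = 9057/10000 ≈ 0.905700
step 8 [4y] swap r/2=176/10753: DF=(1 − 176/10753·(0.987100+0.979800+0.971500+0.953500+0.932200+0.920500+0.905700))/(1+176/10753) = 548/625 ≈ 0.876800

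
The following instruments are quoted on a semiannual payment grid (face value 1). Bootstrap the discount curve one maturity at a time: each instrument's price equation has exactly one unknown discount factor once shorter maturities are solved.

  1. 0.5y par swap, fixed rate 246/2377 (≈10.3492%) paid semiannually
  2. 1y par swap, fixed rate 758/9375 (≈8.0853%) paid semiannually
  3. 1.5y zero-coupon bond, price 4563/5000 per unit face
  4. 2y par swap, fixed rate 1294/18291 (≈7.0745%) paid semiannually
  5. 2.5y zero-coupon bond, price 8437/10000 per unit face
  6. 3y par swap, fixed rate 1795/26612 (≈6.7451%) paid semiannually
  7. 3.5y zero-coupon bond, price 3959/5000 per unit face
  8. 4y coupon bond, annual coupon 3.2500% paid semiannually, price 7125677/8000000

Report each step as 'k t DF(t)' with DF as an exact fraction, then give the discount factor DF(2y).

1 1/2 2377/2500
2 1 4621/5000
3 3/2 4563/5000
4 2 4353/5000
5 5/2 8437/10000
6 3 1641/2000
7 7/2 3959/5000
8 4 7787/10000
DF(2y) = 4353/5000 ≈ 0.870600

step 1 [0.5y] swap r/2=123/2377: DF=(1 − 123/2377·(0))/(1+123/2377) = 2377/2500 ≈ 0.950800
step 2 [1y] swap r/2=379/9375: DF=(1 − 379/9375·(0.950800))/(1+379/9375) = 4621/5000 ≈ 0.924200
step 3 [1.5y] zero: DF = P = 4563/5000 ≈ 0.912600
step 4 [2y] swap r/2=647/18291: DF=(1 − 647/18291·(0.950800+0.924200+0.912600))/(1+647/18291) = 4353/5000 ≈ 0.870600
step 5 [2.5y] zero: DF = P = 8437/10000 ≈ 0.843700
step 6 [3y] swap r/2=1795/53224: DF=(1 − 1795/53224·(0.950800+0.924200+0.912600+0.870600+0.843700))/(1+1795/53224) = 1641/2000 ≈ 0.820500
step 7 [3.5y] zero: DF = P = 3959/5000 ≈ 0.791800
step 8 [4y] bond c/2=13/800: DF=(7125677/8000000 − 13/800·(0.950800+0.924200+0.912600+0.870600+0.843700+0.820500+0.791800))/(1+13/800) = 7787/10000 ≈ 0.778700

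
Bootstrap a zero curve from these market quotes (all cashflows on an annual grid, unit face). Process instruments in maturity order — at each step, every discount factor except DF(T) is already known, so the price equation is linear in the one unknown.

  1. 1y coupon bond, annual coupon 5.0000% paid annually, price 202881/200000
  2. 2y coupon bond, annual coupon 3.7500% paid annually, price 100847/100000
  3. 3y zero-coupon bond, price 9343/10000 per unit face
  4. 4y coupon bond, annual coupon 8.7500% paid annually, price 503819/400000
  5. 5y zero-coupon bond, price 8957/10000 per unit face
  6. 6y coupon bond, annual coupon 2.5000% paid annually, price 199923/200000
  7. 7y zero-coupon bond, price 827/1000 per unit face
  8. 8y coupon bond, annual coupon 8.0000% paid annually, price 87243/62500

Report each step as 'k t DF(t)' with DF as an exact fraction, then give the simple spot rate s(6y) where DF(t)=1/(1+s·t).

1 1 9661/10000
2 2 9371/10000
3 3 9343/10000
4 4 9299/10000
5 5 8957/10000
6 6 1723/2000
7 7 827/1000
8 8 411/500
s(6y) = (1/(1723/2000) − 1)/(6) = 277/10338 ≈ 2.6794%

step 1 [1y] bond c/1=1/20: DF=(202881/200000 − 1/20·(0))/(1+1/20) = 9661/10000 ≈ 0.966100
step 2 [2y] bond c/1=3/80: DF=(100847/100000 − 3/80·(0.966100))/(1+3/80) = 9371/10000 ≈ 0.937100
step 3 [3y] zero: DF = P = 9343/10000 ≈ 0.934300
step 4 [4y] bond c/1=7/80: DF=(503819/400000 − 7/80·(0.966100+0.937100+0.934300))/(1+7/80) = 9299/10000 ≈ 0.929900
step 5 [5y] zero: DF = P = 8957/10000 ≈ 0.895700
step 6 [6y] bond c/1=1/40: DF=(199923/200000 − 1/40·(0.966100+0.937100+0.934300+0.929900+0.895700))/(1+1/40) = 1723/2000 ≈ 0.861500
step 7 [7y] zero: DF = P = 827/1000 ≈ 0.827000
step 8 [8y] bond c/1=2/25: DF=(87243/62500 − 2/25·(0.966100+0.937100+0.934300+0.929900+0.895700+0.861500+0.827000))/(1+2/25) = 411/500 ≈ 0.822000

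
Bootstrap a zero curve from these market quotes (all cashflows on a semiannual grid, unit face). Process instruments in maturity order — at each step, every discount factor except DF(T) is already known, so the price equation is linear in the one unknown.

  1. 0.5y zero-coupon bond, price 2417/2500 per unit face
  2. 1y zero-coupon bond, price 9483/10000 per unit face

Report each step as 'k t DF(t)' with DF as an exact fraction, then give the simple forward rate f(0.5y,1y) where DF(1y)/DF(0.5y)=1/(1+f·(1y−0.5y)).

step 1 [0.5y] zero: DF = P = 2417/2500 ≈ 0.966800
step 2 [1y] zero: DF = P = 9483/10000 ≈ 0.948300

1 1/2 2417/2500
2 1 9483/10000
f(0.5y,1y) = ((2417/2500)/(9483/10000) − 1)/(1/2) = 370/9483 ≈ 3.9017%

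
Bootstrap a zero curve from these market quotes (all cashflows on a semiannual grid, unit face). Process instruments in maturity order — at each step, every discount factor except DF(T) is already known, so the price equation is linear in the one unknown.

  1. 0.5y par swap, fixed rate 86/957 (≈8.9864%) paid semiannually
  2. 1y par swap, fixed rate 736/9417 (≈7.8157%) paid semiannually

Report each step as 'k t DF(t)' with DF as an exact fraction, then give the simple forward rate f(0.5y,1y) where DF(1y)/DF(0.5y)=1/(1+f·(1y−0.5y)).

step 1 [0.5y] swap r/2=43/957: DF=(1 − 43/957·(0))/(1+43/957) = 957/1000 ≈ 0.957000
step 2 [1y] swap r/2=368/9417: DF=(1 − 368/9417·(0.957000))/(1+368/9417) = 579/625 ≈ 0.926400

1 1/2 957/1000
2 1 579/625
f(0.5y,1y) = ((957/1000)/(579/625) − 1)/(1/2) = 51/772 ≈ 6.6062%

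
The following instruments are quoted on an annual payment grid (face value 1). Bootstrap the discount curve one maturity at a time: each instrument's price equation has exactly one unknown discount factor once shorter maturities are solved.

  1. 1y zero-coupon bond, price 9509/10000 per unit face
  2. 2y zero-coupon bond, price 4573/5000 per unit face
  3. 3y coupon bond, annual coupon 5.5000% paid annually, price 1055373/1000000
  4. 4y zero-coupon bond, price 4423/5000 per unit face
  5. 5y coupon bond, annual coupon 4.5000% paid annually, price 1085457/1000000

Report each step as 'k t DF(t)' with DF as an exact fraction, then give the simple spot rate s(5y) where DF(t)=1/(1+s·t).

1 1 9509/10000
2 2 4573/5000
3 3 9031/10000
4 4 4423/5000
5 5 4407/5000
s(5y) = (1/(4407/5000) − 1)/(5) = 593/22035 ≈ 2.6912%

step 1 [1y] zero: DF = P = 9509/10000 ≈ 0.950900
step 2 [2y] zero: DF = P = 4573/5000 ≈ 0.914600
step 3 [3y] bond c/1=11/200: DF=(1055373/1000000 − 11/200·(0.950900+0.914600))/(1+11/200) = 9031/10000 ≈ 0.903100
step 4 [4y] zero: DF = P = 4423/5000 ≈ 0.884600
step 5 [5y] bond c/1=9/200: DF=(1085457/1000000 − 9/200·(0.950900+0.914600+0.903100+0.884600))/(1+9/200) = 4407/5000 ≈ 0.881400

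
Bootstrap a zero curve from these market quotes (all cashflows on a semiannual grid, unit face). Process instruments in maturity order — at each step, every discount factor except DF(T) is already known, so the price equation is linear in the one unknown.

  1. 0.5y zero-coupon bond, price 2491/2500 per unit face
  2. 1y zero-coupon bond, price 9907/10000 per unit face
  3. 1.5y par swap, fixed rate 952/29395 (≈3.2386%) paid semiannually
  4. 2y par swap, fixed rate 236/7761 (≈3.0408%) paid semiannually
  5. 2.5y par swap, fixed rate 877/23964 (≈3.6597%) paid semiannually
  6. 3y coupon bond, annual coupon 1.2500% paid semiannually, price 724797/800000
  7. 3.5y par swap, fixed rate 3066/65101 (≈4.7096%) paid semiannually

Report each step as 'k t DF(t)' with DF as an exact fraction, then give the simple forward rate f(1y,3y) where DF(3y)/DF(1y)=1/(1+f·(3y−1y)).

1 1/2 2491/2500
2 1 9907/10000
3 3/2 2381/2500
4 2 941/1000
5 5/2 9123/10000
6 3 4353/5000
7 7/2 8467/10000
f(1y,3y) = ((9907/10000)/(4353/5000) − 1)/(2) = 1201/17412 ≈ 6.8975%

step 1 [0.5y] zero: DF = P = 2491/2500 ≈ 0.996400
step 2 [1y] zero: DF = P = 9907/10000 ≈ 0.990700
step 3 [1.5y] swap r/2=476/29395: DF=(1 − 476/29395·(0.996400+0.990700))/(1+476/29395) = 2381/2500 ≈ 0.952400
step 4 [2y] swap r/2=118/7761: DF=(1 − 118/7761·(0.996400+0.990700+0.952400))/(1+118/7761) = 941/1000 ≈ 0.941000
step 5 [2.5y] swap r/2=877/47928: DF=(1 − 877/47928·(0.996400+0.990700+0.952400+0.941000))/(1+877/47928) = 9123/10000 ≈ 0.912300
step 6 [3y] bond c/2=1/160: DF=(724797/800000 − 1/160·(0.996400+0.990700+0.952400+0.941000+0.912300))/(1+1/160) = 4353/5000 ≈ 0.870600
step 7 [3.5y] swap r/2=1533/65101: DF=(1 − 1533/65101·(0.996400+0.990700+0.952400+0.941000+0.912300+0.870600))/(1+1533/65101) = 8467/10000 ≈ 0.846700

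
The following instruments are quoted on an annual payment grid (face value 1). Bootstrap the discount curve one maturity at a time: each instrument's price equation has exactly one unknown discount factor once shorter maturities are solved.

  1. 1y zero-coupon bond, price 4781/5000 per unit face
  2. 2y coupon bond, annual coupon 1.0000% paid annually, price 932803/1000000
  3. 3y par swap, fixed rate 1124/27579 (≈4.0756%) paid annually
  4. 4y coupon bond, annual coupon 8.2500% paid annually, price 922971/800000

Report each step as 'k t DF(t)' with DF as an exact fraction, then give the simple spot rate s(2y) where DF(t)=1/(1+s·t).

1 1 4781/5000
2 2 9141/10000
3 3 2219/2500
4 4 2139/2500
s(2y) = (1/(9141/10000) − 1)/(2) = 859/18282 ≈ 4.6986%

step 1 [1y] zero: DF = P = 4781/5000 ≈ 0.956200
step 2 [2y] bond c/1=1/100: DF=(932803/1000000 − 1/100·(0.956200))/(1+1/100) = 9141/10000 ≈ 0.914100
step 3 [3y] swap r/1=1124/27579: DF=(1 − 1124/27579·(0.956200+0.914100))/(1+1124/27579) = 2219/2500 ≈ 0.887600
step 4 [4y] bond c/1=33/400: DF=(922971/800000 − 33/400·(0.956200+0.914100+0.887600))/(1+33/400) = 2139/2500 ≈ 0.855600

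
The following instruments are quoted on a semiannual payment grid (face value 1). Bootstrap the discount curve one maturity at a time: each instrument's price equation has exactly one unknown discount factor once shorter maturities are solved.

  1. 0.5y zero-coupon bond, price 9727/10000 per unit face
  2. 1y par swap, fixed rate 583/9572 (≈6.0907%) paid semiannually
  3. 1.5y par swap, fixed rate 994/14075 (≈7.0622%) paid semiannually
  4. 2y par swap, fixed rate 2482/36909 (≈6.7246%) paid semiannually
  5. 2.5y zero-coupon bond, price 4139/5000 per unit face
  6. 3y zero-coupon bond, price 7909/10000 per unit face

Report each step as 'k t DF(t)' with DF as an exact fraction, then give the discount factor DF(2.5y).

1 1/2 9727/10000
2 1 9417/10000
3 3/2 4503/5000
4 2 8759/10000
5 5/2 4139/5000
6 3 7909/10000
DF(2.5y) = 4139/5000 ≈ 0.827800

step 1 [0.5y] zero: DF = P = 9727/10000 ≈ 0.972700
step 2 [1y] swap r/2=583/19144: DF=(1 − 583/19144·(0.972700))/(1+583/19144) = 9417/10000 ≈ 0.941700
step 3 [1.5y] swap r/2=497/14075: DF=(1 − 497/14075·(0.972700+0.941700))/(1+497/14075) = 4503/5000 ≈ 0.900600
step 4 [2y] swap r/2=1241/36909: DF=(1 − 1241/36909·(0.972700+0.941700+0.900600))/(1+1241/36909) = 8759/10000 ≈ 0.875900
step 5 [2.5y] zero: DF = P = 4139/5000 ≈ 0.827800
step 6 [3y] zero: DF = P = 7909/10000 ≈ 0.790900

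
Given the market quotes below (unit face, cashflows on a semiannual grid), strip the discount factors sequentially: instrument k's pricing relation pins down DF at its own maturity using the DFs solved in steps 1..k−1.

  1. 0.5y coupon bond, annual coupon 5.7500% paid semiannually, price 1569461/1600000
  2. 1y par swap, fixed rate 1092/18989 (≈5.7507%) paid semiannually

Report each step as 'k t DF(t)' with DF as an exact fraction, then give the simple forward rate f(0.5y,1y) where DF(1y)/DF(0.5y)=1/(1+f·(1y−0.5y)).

step 1 [0.5y] bond c/2=23/800: DF=(1569461/1600000 − 23/800·(0))/(1+23/800) = 1907/2000 ≈ 0.953500
step 2 [1y] swap r/2=546/18989: DF=(1 − 546/18989·(0.953500))/(1+546/18989) = 4727/5000 ≈ 0.945400

1 1/2 1907/2000
2 1 4727/5000
f(0.5y,1y) = ((1907/2000)/(4727/5000) − 1)/(1/2) = 81/4727 ≈ 1.7136%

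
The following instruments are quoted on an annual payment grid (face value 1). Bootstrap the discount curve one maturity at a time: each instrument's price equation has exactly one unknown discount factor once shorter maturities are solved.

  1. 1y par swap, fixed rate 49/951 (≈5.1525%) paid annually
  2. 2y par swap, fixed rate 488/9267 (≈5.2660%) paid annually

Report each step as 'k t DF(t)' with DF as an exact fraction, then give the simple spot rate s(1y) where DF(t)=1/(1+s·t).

step 1 [1y] swap r/1=49/951: DF=(1 − 49/951·(0))/(1+49/951) = 951/1000 ≈ 0.951000
step 2 [2y] swap r/1=488/9267: DF=(1 − 488/9267·(0.951000))/(1+488/9267) = 564/625 ≈ 0.902400

1 1 951/1000
2 2 564/625
s(1y) = (1/(951/1000) − 1)/(1) = 49/951 ≈ 5.1525%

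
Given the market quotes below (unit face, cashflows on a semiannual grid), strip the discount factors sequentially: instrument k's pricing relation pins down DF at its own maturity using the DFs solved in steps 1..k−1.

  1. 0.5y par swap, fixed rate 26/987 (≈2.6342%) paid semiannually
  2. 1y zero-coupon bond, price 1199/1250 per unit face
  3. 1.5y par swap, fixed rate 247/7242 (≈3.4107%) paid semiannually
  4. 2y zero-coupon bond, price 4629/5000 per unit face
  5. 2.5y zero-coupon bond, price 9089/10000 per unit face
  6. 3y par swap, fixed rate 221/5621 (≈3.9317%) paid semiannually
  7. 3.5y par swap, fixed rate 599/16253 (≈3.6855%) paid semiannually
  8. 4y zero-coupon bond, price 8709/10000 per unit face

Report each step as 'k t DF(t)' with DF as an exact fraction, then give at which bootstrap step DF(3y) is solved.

1 1/2 987/1000
2 1 1199/1250
3 3/2 4753/5000
4 2 4629/5000
5 5/2 9089/10000
6 3 1779/2000
7 7/2 4401/5000
8 4 8709/10000
DF(3y) is solved at step 6

step 1 [0.5y] swap r/2=13/987: DF=(1 − 13/987·(0))/(1+13/987) = 987/1000 ≈ 0.987000
step 2 [1y] zero: DF = P = 1199/1250 ≈ 0.959200
step 3 [1.5y] swap r/2=247/14484: DF=(1 − 247/14484·(0.987000+0.959200))/(1+247/14484) = 4753/5000 ≈ 0.950600
step 4 [2y] zero: DF = P = 4629/5000 ≈ 0.925800
step 5 [2.5y] zero: DF = P = 9089/10000 ≈ 0.908900
step 6 [3y] swap r/2=221/11242: DF=(1 − 221/11242·(0.987000+0.959200+0.950600+0.925800+0.908900))/(1+221/11242) = 1779/2000 ≈ 0.889500
step 7 [3.5y] swap r/2=599/32506: DF=(1 − 599/32506·(0.987000+0.959200+0.950600+0.925800+0.908900+0.889500))/(1+599/32506) = 4401/5000 ≈ 0.880200
step 8 [4y] zero: DF = P = 8709/10000 ≈ 0.870900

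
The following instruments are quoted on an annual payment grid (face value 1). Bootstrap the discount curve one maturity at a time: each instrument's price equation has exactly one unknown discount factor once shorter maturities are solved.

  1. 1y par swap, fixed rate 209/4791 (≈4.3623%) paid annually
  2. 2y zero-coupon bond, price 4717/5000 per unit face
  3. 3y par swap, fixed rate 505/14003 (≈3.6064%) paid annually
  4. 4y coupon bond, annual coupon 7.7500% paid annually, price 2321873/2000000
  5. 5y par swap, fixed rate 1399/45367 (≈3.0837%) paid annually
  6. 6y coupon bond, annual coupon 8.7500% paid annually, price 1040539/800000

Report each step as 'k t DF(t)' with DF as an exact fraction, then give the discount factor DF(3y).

1 1 4791/5000
2 2 4717/5000
3 3 899/1000
4 4 219/250
5 5 8601/10000
6 6 831/1000
DF(3y) = 899/1000 ≈ 0.899000

step 1 [1y] swap r/1=209/4791: DF=(1 − 209/4791·(0))/(1+209/4791) = 4791/5000 ≈ 0.958200
step 2 [2y] zero: DF = P = 4717/5000 ≈ 0.943400
step 3 [3y] swap r/1=505/14003: DF=(1 − 505/14003·(0.958200+0.943400))/(1+505/14003) = 899/1000 ≈ 0.899000
step 4 [4y] bond c/1=31/400: DF=(2321873/2000000 − 31/400·(0.958200+0.943400+0.899000))/(1+31/400) = 219/250 ≈ 0.876000
step 5 [5y] swap r/1=1399/45367: DF=(1 − 1399/45367·(0.958200+0.943400+0.899000+0.876000))/(1+1399/45367) = 8601/10000 ≈ 0.860100
step 6 [6y] bond c/1=7/80: DF=(1040539/800000 − 7/80·(0.958200+0.943400+0.899000+0.876000+0.860100))/(1+7/80) = 831/1000 ≈ 0.831000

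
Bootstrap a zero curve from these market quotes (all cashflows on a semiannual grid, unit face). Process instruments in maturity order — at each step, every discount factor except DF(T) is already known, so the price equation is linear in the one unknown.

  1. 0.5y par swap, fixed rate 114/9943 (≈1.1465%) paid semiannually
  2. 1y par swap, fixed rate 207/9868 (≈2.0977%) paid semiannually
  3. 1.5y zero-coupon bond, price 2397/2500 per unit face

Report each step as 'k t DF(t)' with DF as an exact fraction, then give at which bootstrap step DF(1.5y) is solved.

step 1 [0.5y] swap r/2=57/9943: DF=(1 − 57/9943·(0))/(1+57/9943) = 9943/10000 ≈ 0.994300
step 2 [1y] swap r/2=207/19736: DF=(1 − 207/19736·(0.994300))/(1+207/19736) = 9793/10000 ≈ 0.979300
step 3 [1.5y] zero: DF = P = 2397/2500 ≈ 0.958800

1 1/2 9943/10000
2 1 9793/10000
3 3/2 2397/2500
DF(1.5y) is solved at step 3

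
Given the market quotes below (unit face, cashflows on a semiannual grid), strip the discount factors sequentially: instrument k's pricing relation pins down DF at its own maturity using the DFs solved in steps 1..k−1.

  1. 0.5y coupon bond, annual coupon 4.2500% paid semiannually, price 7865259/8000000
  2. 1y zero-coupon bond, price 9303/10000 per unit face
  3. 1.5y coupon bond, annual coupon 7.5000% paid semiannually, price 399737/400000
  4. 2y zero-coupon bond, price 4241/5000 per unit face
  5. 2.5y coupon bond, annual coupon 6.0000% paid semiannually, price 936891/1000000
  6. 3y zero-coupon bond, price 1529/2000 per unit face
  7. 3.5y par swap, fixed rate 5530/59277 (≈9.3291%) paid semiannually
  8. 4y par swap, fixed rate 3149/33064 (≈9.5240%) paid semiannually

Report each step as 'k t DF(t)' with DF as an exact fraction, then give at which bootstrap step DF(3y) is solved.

step 1 [0.5y] bond c/2=17/800: DF=(7865259/8000000 − 17/800·(0))/(1+17/800) = 9627/10000 ≈ 0.962700
step 2 [1y] zero: DF = P = 9303/10000 ≈ 0.930300
step 3 [1.5y] bond c/2=3/80: DF=(399737/400000 − 3/80·(0.962700+0.930300))/(1+3/80) = 2237/2500 ≈ 0.894800
step 4 [2y] zero: DF = P = 4241/5000 ≈ 0.848200
step 5 [2.5y] bond c/2=3/100: DF=(936891/1000000 − 3/100·(0.962700+0.930300+0.894800+0.848200))/(1+3/100) = 8037/10000 ≈ 0.803700
step 6 [3y] zero: DF = P = 1529/2000 ≈ 0.764500
step 7 [3.5y] swap r/2=2765/59277: DF=(1 − 2765/59277·(0.962700+0.930300+0.894800+0.848200+0.803700+0.764500))/(1+2765/59277) = 1447/2000 ≈ 0.723500
step 8 [4y] swap r/2=3149/66128: DF=(1 − 3149/66128·(0.962700+0.930300+0.894800+0.848200+0.803700+0.764500+0.723500))/(1+3149/66128) = 6851/10000 ≈ 0.685100

1 1/2 9627/10000
2 1 9303/10000
3 3/2 2237/2500
4 2 4241/5000
5 5/2 8037/10000
6 3 1529/2000
7 7/2 1447/2000
8 4 6851/10000
DF(3y) is solved at step 6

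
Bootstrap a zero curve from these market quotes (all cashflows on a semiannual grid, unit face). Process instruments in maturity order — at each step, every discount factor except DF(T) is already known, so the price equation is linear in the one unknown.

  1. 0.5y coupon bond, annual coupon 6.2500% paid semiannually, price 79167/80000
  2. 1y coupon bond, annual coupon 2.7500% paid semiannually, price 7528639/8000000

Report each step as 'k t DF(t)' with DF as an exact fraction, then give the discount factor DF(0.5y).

1 1/2 2399/2500
2 1 9153/10000
DF(0.5y) = 2399/2500 ≈ 0.959600

step 1 [0.5y] bond c/2=1/32: DF=(79167/80000 − 1/32·(0))/(1+1/32) = 2399/2500 ≈ 0.959600
step 2 [1y] bond c/2=11/800: DF=(7528639/8000000 − 11/800·(0.959600))/(1+11/800) = 9153/10000 ≈ 0.915300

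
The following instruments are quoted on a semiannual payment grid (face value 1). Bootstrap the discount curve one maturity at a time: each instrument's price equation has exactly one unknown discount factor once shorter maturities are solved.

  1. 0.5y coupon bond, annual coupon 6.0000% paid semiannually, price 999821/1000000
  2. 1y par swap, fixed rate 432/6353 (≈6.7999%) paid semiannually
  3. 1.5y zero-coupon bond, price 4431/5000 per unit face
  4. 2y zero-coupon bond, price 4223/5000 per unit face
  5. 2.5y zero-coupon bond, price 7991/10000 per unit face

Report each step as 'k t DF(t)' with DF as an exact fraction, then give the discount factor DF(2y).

step 1 [0.5y] bond c/2=3/100: DF=(999821/1000000 − 3/100·(0))/(1+3/100) = 9707/10000 ≈ 0.970700
step 2 [1y] swap r/2=216/6353: DF=(1 − 216/6353·(0.970700))/(1+216/6353) = 1169/1250 ≈ 0.935200
step 3 [1.5y] zero: DF = P = 4431/5000 ≈ 0.886200
step 4 [2y] zero: DF = P = 4223/5000 ≈ 0.844600
step 5 [2.5y] zero: DF = P = 7991/10000 ≈ 0.799100

1 1/2 9707/10000
2 1 1169/1250
3 3/2 4431/5000
4 2 4223/5000
5 5/2 7991/10000
DF(2y) = 4223/5000 ≈ 0.844600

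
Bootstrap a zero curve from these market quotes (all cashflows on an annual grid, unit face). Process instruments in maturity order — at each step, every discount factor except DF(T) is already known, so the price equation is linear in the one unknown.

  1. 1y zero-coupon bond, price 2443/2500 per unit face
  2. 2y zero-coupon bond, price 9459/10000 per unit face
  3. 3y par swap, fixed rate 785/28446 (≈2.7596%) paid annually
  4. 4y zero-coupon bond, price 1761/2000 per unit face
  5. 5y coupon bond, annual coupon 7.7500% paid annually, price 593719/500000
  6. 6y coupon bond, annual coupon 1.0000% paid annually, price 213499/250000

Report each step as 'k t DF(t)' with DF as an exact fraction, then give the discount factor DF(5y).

1 1 2443/2500
2 2 9459/10000
3 3 1843/2000
4 4 1761/2000
5 5 8341/10000
6 6 2001/2500
DF(5y) = 8341/10000 ≈ 0.834100

step 1 [1y] zero: DF = P = 2443/2500 ≈ 0.977200
step 2 [2y] zero: DF = P = 9459/10000 ≈ 0.945900
step 3 [3y] swap r/1=785/28446: DF=(1 − 785/28446·(0.977200+0.945900))/(1+785/28446) = 1843/2000 ≈ 0.921500
step 4 [4y] zero: DF = P = 1761/2000 ≈ 0.880500
step 5 [5y] bond c/1=31/400: DF=(593719/500000 − 31/400·(0.977200+0.945900+0.921500+0.880500))/(1+31/400) = 8341/10000 ≈ 0.834100
step 6 [6y] bond c/1=1/100: DF=(213499/250000 − 1/100·(0.977200+0.945900+0.921500+0.880500+0.834100))/(1+1/100) = 2001/2500 ≈ 0.800400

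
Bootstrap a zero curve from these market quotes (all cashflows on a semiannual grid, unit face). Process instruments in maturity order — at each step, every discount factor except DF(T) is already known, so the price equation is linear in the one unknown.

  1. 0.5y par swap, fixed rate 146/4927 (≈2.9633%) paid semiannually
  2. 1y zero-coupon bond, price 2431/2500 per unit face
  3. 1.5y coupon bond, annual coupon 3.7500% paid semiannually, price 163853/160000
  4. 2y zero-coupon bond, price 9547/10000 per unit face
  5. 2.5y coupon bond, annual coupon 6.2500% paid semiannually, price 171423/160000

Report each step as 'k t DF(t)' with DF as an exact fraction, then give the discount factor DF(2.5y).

1 1/2 4927/5000
2 1 2431/2500
3 3/2 2423/2500
4 2 9547/10000
5 5/2 9213/10000
DF(2.5y) = 9213/10000 ≈ 0.921300

step 1 [0.5y] swap r/2=73/4927: DF=(1 − 73/4927·(0))/(1+73/4927) = 4927/5000 ≈ 0.985400
step 2 [1y] zero: DF = P = 2431/2500 ≈ 0.972400
step 3 [1.5y] bond c/2=3/160: DF=(163853/160000 − 3/160·(0.985400+0.972400))/(1+3/160) = 2423/2500 ≈ 0.969200
step 4 [2y] zero: DF = P = 9547/10000 ≈ 0.954700
step 5 [2.5y] bond c/2=1/32: DF=(171423/160000 − 1/32·(0.985400+0.972400+0.969200+0.954700))/(1+1/32) = 9213/10000 ≈ 0.921300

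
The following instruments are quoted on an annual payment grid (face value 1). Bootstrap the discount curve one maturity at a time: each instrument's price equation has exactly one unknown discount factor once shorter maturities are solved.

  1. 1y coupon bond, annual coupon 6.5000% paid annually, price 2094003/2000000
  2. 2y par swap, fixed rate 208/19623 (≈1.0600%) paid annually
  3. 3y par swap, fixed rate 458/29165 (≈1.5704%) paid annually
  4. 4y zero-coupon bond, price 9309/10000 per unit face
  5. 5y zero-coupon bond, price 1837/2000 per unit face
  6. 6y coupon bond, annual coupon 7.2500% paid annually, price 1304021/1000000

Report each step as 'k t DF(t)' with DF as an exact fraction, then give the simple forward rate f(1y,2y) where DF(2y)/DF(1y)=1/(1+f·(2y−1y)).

1 1 9831/10000
2 2 612/625
3 3 4771/5000
4 4 9309/10000
5 5 1837/2000
6 6 8937/10000
f(1y,2y) = ((9831/10000)/(612/625) − 1)/(1) = 13/3264 ≈ 0.3983%

step 1 [1y] bond c/1=13/200: DF=(2094003/2000000 − 13/200·(0))/(1+13/200) = 9831/10000 ≈ 0.983100
step 2 [2y] swap r/1=208/19623: DF=(1 − 208/19623·(0.983100))/(1+208/19623) = 612/625 ≈ 0.979200
step 3 [3y] swap r/1=458/29165: DF=(1 − 458/29165·(0.983100+0.979200))/(1+458/29165) = 4771/5000 ≈ 0.954200
step 4 [4y] zero: DF = P = 9309/10000 ≈ 0.930900
step 5 [5y] zero: DF = P = 1837/2000 ≈ 0.918500
step 6 [6y] bond c/1=29/400: DF=(1304021/1000000 − 29/400·(0.983100+0.979200+0.954200+0.930900+0.918500))/(1+29/400) = 8937/10000 ≈ 0.893700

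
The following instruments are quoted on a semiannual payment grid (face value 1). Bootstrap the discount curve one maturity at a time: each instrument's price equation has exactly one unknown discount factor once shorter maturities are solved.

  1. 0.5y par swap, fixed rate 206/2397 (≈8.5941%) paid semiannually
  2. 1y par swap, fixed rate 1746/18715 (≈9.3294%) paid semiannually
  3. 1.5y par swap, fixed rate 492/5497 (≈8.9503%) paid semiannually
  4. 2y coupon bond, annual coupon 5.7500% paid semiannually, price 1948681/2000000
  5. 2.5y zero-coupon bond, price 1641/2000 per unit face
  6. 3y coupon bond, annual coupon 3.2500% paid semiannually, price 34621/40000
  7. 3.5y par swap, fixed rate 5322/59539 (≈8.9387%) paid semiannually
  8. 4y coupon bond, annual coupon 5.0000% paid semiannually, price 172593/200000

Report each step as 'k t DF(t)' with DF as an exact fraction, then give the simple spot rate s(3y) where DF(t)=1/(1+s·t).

step 1 [0.5y] swap r/2=103/2397: DF=(1 − 103/2397·(0))/(1+103/2397) = 2397/2500 ≈ 0.958800
step 2 [1y] swap r/2=873/18715: DF=(1 − 873/18715·(0.958800))/(1+873/18715) = 9127/10000 ≈ 0.912700
step 3 [1.5y] swap r/2=246/5497: DF=(1 − 246/5497·(0.958800+0.912700))/(1+246/5497) = 877/1000 ≈ 0.877000
step 4 [2y] bond c/2=23/800: DF=(1948681/2000000 − 23/800·(0.958800+0.912700+0.877000))/(1+23/800) = 8703/10000 ≈ 0.870300
step 5 [2.5y] zero: DF = P = 1641/2000 ≈ 0.820500
step 6 [3y] bond c/2=13/800: DF=(34621/40000 − 13/800·(0.958800+0.912700+0.877000+0.870300+0.820500))/(1+13/800) = 7807/10000 ≈ 0.780700
step 7 [3.5y] swap r/2=2661/59539: DF=(1 − 2661/59539·(0.958800+0.912700+0.877000+0.870300+0.820500+0.780700))/(1+2661/59539) = 7339/10000 ≈ 0.733900
step 8 [4y] bond c/2=1/40: DF=(172593/200000 − 1/40·(0.958800+0.912700+0.877000+0.870300+0.820500+0.780700+0.733900))/(1+1/40) = 6967/10000 ≈ 0.696700

1 1/2 2397/2500
2 1 9127/10000
3 3/2 877/1000
4 2 8703/10000
5 5/2 1641/2000
6 3 7807/10000
7 7/2 7339/10000
8 4 6967/10000
s(3y) = (1/(7807/10000) − 1)/(3) = 731/7807 ≈ 9.3634%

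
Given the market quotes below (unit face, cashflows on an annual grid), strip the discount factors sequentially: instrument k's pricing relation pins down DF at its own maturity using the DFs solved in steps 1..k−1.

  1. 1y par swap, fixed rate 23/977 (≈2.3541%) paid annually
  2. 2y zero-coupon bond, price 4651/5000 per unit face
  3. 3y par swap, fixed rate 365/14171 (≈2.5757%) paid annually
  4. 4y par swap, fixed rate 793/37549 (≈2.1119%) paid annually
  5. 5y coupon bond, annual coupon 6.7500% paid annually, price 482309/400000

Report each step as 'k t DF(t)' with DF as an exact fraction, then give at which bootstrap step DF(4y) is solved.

step 1 [1y] swap r/1=23/977: DF=(1 − 23/977·(0))/(1+23/977) = 977/1000 ≈ 0.977000
step 2 [2y] zero: DF = P = 4651/5000 ≈ 0.930200
step 3 [3y] swap r/1=365/14171: DF=(1 − 365/14171·(0.977000+0.930200))/(1+365/14171) = 927/1000 ≈ 0.927000
step 4 [4y] swap r/1=793/37549: DF=(1 − 793/37549·(0.977000+0.930200+0.927000))/(1+793/37549) = 9207/10000 ≈ 0.920700
step 5 [5y] bond c/1=27/400: DF=(482309/400000 − 27/400·(0.977000+0.930200+0.927000+0.920700))/(1+27/400) = 8921/10000 ≈ 0.892100

1 1 977/1000
2 2 4651/5000
3 3 927/1000
4 4 9207/10000
5 5 8921/10000
DF(4y) is solved at step 4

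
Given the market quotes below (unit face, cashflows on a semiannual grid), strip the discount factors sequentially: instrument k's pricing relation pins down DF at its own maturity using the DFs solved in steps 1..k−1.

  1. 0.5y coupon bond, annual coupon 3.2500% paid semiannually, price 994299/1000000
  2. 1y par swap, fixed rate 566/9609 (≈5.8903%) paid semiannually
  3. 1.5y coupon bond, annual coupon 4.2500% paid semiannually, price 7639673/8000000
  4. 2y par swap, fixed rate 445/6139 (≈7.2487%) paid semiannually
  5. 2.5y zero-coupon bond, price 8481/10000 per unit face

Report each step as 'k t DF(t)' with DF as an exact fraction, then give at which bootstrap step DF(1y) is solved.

step 1 [0.5y] bond c/2=13/800: DF=(994299/1000000 − 13/800·(0))/(1+13/800) = 1223/1250 ≈ 0.978400
step 2 [1y] swap r/2=283/9609: DF=(1 − 283/9609·(0.978400))/(1+283/9609) = 4717/5000 ≈ 0.943400
step 3 [1.5y] bond c/2=17/800: DF=(7639673/8000000 − 17/800·(0.978400+0.943400))/(1+17/800) = 8951/10000 ≈ 0.895100
step 4 [2y] swap r/2=445/12278: DF=(1 − 445/12278·(0.978400+0.943400+0.895100))/(1+445/12278) = 1733/2000 ≈ 0.866500
step 5 [2.5y] zero: DF = P = 8481/10000 ≈ 0.848100

1 1/2 1223/1250
2 1 4717/5000
3 3/2 8951/10000
4 2 1733/2000
5 5/2 8481/10000
DF(1y) is solved at step 2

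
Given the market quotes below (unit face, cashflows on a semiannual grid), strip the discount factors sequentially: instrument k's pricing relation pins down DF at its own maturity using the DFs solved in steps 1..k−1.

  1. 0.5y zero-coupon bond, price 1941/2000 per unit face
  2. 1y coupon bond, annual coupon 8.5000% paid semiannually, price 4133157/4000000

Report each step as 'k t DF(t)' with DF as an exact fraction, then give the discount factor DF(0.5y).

1 1/2 1941/2000
2 1 2379/2500
DF(0.5y) = 1941/2000 ≈ 0.970500

step 1 [0.5y] zero: DF = P = 1941/2000 ≈ 0.970500
step 2 [1y] bond c/2=17/400: DF=(4133157/4000000 − 17/400·(0.970500))/(1+17/400) = 2379/2500 ≈ 0.951600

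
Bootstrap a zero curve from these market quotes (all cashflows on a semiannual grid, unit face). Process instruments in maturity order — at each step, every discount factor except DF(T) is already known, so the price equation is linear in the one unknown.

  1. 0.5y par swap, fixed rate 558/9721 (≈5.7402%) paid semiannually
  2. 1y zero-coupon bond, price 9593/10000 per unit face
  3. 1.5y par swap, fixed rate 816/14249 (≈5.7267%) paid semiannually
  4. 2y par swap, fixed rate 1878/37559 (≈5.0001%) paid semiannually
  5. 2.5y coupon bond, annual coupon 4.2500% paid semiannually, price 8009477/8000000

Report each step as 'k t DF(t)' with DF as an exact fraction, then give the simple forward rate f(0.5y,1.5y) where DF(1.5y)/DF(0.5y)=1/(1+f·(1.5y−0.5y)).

1 1/2 9721/10000
2 1 9593/10000
3 3/2 574/625
4 2 9061/10000
5 5/2 4511/5000
f(0.5y,1.5y) = ((9721/10000)/(574/625) − 1)/(1) = 537/9184 ≈ 5.8471%

step 1 [0.5y] swap r/2=279/9721: DF=(1 − 279/9721·(0))/(1+279/9721) = 9721/10000 ≈ 0.972100
step 2 [1y] zero: DF = P = 9593/10000 ≈ 0.959300
step 3 [1.5y] swap r/2=408/14249: DF=(1 − 408/14249·(0.972100+0.959300))/(1+408/14249) = 574/625 ≈ 0.918400
step 4 [2y] swap r/2=939/37559: DF=(1 − 939/37559·(0.972100+0.959300+0.918400))/(1+939/37559) = 9061/10000 ≈ 0.906100
step 5 [2.5y] bond c/2=17/800: DF=(8009477/8000000 − 17/800·(0.972100+0.959300+0.918400+0.906100))/(1+17/800) = 4511/5000 ≈ 0.902200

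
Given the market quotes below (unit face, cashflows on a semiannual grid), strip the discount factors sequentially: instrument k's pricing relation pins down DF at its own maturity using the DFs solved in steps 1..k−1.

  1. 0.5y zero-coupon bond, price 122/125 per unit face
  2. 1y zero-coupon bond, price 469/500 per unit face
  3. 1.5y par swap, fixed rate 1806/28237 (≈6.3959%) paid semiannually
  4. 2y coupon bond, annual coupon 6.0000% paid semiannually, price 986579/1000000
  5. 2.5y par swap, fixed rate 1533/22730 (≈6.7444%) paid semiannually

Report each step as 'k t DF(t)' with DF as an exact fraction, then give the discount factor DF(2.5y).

step 1 [0.5y] zero: DF = P = 122/125 ≈ 0.976000
step 2 [1y] zero: DF = P = 469/500 ≈ 0.938000
step 3 [1.5y] swap r/2=903/28237: DF=(1 − 903/28237·(0.976000+0.938000))/(1+903/28237) = 9097/10000 ≈ 0.909700
step 4 [2y] bond c/2=3/100: DF=(986579/1000000 − 3/100·(0.976000+0.938000+0.909700))/(1+3/100) = 2189/2500 ≈ 0.875600
step 5 [2.5y] swap r/2=1533/45460: DF=(1 − 1533/45460·(0.976000+0.938000+0.909700+0.875600))/(1+1533/45460) = 8467/10000 ≈ 0.846700

1 1/2 122/125
2 1 469/500
3 3/2 9097/10000
4 2 2189/2500
5 5/2 8467/10000
DF(2.5y) = 8467/10000 ≈ 0.846700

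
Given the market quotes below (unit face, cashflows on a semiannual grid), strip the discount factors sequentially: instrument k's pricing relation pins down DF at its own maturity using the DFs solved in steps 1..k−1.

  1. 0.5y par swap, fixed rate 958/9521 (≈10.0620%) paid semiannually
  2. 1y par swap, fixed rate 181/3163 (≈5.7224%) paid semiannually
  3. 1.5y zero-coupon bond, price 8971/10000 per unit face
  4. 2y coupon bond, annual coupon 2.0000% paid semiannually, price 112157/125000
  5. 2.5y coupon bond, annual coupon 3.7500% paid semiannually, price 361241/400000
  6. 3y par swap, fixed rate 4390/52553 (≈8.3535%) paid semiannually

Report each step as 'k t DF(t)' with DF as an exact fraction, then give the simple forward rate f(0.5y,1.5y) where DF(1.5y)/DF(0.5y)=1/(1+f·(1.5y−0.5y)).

1 1/2 9521/10000
2 1 9457/10000
3 3/2 8971/10000
4 2 8607/10000
5 5/2 512/625
6 3 1561/2000
f(0.5y,1.5y) = ((9521/10000)/(8971/10000) − 1)/(1) = 550/8971 ≈ 6.1309%

step 1 [0.5y] swap r/2=479/9521: DF=(1 − 479/9521·(0))/(1+479/9521) = 9521/10000 ≈ 0.952100
step 2 [1y] swap r/2=181/6326: DF=(1 − 181/6326·(0.952100))/(1+181/6326) = 9457/10000 ≈ 0.945700
step 3 [1.5y] zero: DF = P = 8971/10000 ≈ 0.897100
step 4 [2y] bond c/2=1/100: DF=(112157/125000 − 1/100·(0.952100+0.945700+0.897100))/(1+1/100) = 8607/10000 ≈ 0.860700
step 5 [2.5y] bond c/2=3/160: DF=(361241/400000 − 3/160·(0.952100+0.945700+0.897100+0.860700))/(1+3/160) = 512/625 ≈ 0.819200
step 6 [3y] swap r/2=2195/52553: DF=(1 − 2195/52553·(0.952100+0.945700+0.897100+0.860700+0.819200))/(1+2195/52553) = 1561/2000 ≈ 0.780500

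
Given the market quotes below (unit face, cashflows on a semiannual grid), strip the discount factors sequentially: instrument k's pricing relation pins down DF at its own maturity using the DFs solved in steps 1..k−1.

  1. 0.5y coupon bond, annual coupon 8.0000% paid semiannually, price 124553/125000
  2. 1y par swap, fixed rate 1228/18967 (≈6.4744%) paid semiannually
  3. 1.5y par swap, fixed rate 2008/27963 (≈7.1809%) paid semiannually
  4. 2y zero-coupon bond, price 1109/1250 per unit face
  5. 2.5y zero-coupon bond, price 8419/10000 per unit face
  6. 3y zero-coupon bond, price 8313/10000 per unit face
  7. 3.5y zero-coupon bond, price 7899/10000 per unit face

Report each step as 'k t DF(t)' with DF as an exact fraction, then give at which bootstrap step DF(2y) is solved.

1 1/2 9581/10000
2 1 4693/5000
3 3/2 2249/2500
4 2 1109/1250
5 5/2 8419/10000
6 3 8313/10000
7 7/2 7899/10000
DF(2y) is solved at step 4

step 1 [0.5y] bond c/2=1/25: DF=(124553/125000 − 1/25·(0))/(1+1/25) = 9581/10000 ≈ 0.958100
step 2 [1y] swap r/2=614/18967: DF=(1 − 614/18967·(0.958100))/(1+614/18967) = 4693/5000 ≈ 0.938600
step 3 [1.5y] swap r/2=1004/27963: DF=(1 − 1004/27963·(0.958100+0.938600))/(1+1004/27963) = 2249/2500 ≈ 0.899600
step 4 [2y] zero: DF = P = 1109/1250 ≈ 0.887200
step 5 [2.5y] zero: DF = P = 8419/10000 ≈ 0.841900
step 6 [3y] zero: DF = P = 8313/10000 ≈ 0.831300
step 7 [3.5y] zero: DF = P = 7899/10000 ≈ 0.789900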